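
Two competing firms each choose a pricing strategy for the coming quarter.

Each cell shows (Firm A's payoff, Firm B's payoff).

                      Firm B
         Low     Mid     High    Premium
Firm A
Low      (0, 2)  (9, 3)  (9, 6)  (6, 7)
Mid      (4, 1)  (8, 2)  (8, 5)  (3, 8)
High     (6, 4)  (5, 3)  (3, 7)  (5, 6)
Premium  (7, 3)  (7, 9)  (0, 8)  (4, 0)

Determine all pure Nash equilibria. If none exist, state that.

The unique pure-strategy Nash equilibrium is (Low, Premium).

Firm A against Low: payoffs 0, 4, 6, 7 → best response Premium.
Firm A against Mid: payoffs 9, 8, 5, 7 → best response Low.
Firm A against High: payoffs 9, 8, 3, 0 → best response Low.
Firm A against Premium: payoffs 6, 3, 5, 4 → best response Low.
Firm B against Low: payoffs 2, 3, 6, 7 → best response Premium.
Firm B against Mid: payoffs 1, 2, 5, 8 → best response Premium.
Firm B against High: payoffs 4, 3, 7, 6 → best response High.
Firm B against Premium: payoffs 3, 9, 8, 0 → best response Mid.
Mutual best responses: (Low, Premium).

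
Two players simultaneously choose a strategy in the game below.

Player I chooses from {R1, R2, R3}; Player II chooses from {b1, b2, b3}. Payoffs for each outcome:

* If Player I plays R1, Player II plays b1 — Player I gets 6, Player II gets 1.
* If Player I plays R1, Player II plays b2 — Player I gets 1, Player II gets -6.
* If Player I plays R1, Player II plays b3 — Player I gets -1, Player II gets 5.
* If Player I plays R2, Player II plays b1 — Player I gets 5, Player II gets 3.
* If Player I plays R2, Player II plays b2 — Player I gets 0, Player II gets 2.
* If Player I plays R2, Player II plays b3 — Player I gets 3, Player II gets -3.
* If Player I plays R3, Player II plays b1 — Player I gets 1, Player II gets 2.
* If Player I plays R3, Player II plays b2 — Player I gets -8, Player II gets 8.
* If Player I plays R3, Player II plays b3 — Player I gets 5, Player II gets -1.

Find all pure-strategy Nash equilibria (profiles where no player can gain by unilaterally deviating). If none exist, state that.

(R1, b1): Player II can switch to b3 (1 → 5). Not NE.
(R1, b2): Player II can switch to b1 (-6 → 1). Not NE.
(R1, b3): Player I can switch to R2 (-1 → 3). Not NE.
(R2, b1): Player I can switch to R1 (5 → 6). Not NE.
(R2, b2): Player I can switch to R1 (0 → 1). Not NE.
(R2, b3): Player I can switch to R3 (3 → 5). Not NE.
(R3, b1): Player I can switch to R1 (1 → 6). Not NE.
(R3, b2): Player I can switch to R1 (-8 → 1). Not NE.
(R3, b3): Player II can switch to b1 (-1 → 2). Not NE.

There is no pure-strategy Nash equilibrium.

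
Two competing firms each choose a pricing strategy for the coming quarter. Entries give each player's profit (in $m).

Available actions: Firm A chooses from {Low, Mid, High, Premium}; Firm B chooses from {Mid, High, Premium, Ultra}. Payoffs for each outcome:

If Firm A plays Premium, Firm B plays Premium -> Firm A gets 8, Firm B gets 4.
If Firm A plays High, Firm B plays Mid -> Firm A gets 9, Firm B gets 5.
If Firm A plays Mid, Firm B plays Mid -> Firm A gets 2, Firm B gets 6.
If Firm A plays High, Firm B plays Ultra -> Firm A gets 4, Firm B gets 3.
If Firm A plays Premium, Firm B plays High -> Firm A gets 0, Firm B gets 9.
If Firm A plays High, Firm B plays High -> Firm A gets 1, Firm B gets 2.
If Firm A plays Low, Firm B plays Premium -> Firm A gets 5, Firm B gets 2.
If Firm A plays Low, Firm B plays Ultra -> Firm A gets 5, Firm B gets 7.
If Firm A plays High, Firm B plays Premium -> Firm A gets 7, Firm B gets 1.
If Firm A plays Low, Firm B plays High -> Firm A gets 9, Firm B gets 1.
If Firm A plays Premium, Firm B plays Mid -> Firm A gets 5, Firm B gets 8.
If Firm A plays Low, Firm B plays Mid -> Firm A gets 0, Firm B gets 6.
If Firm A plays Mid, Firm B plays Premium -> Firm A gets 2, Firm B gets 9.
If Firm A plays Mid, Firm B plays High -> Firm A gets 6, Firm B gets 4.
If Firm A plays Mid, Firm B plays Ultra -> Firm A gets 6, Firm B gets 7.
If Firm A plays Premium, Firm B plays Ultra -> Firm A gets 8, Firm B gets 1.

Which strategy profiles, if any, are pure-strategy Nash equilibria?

For each player, find the best response to each opponent profile; mutual best responses are the pure NE.
Firm A against Mid: payoffs 0, 2, 9, 5 → best response High.
Firm A against High: payoffs 9, 6, 1, 0 → best response Low.
Firm A against Premium: payoffs 5, 2, 7, 8 → best response Premium.
Firm A against Ultra: payoffs 5, 6, 4, 8 → best response Premium.
Firm B against Low: payoffs 6, 1, 2, 7 → best response Ultra.
Firm B against Mid: payoffs 6, 4, 9, 7 → best response Premium.
Firm B against High: payoffs 5, 2, 1, 3 → best response Mid.
Firm B against Premium: payoffs 8, 9, 4, 1 → best response High.
Mutual best responses: (High, Mid).

(High, Mid)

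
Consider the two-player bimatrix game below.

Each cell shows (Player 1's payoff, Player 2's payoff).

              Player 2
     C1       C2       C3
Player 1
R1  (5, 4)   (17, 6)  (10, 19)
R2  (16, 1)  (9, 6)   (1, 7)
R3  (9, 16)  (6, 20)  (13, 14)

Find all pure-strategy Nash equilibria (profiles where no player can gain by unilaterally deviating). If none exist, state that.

(R1, C1): Player 1 can switch to R2 (5 → 16). Not NE.
(R1, C2): Player 2 can switch to C3 (6 → 19). Not NE.
(R1, C3): Player 1 can switch to R3 (10 → 13). Not NE.
(R2, C1): Player 2 can switch to C2 (1 → 6). Not NE.
(R2, C2): Player 1 can switch to R1 (9 → 17). Not NE.
(R2, C3): Player 1 can switch to R1 (1 → 10). Not NE.
(The remaining 3 profiles each have a profitable deviation by the same check.)

This game has no pure Nash equilibrium.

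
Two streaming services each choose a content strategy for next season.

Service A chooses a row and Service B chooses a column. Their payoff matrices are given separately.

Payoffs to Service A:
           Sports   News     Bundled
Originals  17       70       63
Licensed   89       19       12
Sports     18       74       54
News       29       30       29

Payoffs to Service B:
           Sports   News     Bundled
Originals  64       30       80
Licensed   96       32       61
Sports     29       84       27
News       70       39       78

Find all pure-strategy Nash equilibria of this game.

(Originals, Bundled) and (Licensed, Sports) and (Sports, News)

Service A against Sports: payoffs 17, 89, 18, 29 → best response Licensed.
Service A against News: payoffs 70, 19, 74, 30 → best response Sports.
Service A against Bundled: payoffs 63, 12, 54, 29 → best response Originals.
Service B against Originals: payoffs 64, 30, 80 → best response Bundled.
Service B against Licensed: payoffs 96, 32, 61 → best response Sports.
Service B against Sports: payoffs 29, 84, 27 → best response News.
Service B against News: payoffs 70, 39, 78 → best response Bundled.
Mutual best responses: (Originals, Bundled); (Licensed, Sports); (Sports, News).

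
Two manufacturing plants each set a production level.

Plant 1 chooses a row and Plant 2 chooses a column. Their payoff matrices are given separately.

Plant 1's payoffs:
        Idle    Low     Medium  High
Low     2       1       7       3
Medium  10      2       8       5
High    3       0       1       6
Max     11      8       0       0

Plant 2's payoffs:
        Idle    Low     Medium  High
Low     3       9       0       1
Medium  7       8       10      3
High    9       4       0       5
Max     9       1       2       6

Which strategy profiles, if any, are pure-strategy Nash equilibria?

(Medium, Medium), (Max, Idle)

Mark each player's best response to every combination of opponents' strategies; a profile where every player is best-responding is a pure Nash equilibrium.
Plant 1 against Idle: payoffs 2, 10, 3, 11 → best response Max.
Plant 1 against Low: payoffs 1, 2, 0, 8 → best response Max.
Plant 1 against Medium: payoffs 7, 8, 1, 0 → best response Medium.
Plant 1 against High: payoffs 3, 5, 6, 0 → best response High.
Plant 2 against Low: payoffs 3, 9, 0, 1 → best response Low.
Plant 2 against Medium: payoffs 7, 8, 10, 3 → best response Medium.
Plant 2 against High: payoffs 9, 4, 0, 5 → best response Idle.
Plant 2 against Max: payoffs 9, 1, 2, 6 → best response Idle.
Mutual best responses: (Medium, Medium); (Max, Idle).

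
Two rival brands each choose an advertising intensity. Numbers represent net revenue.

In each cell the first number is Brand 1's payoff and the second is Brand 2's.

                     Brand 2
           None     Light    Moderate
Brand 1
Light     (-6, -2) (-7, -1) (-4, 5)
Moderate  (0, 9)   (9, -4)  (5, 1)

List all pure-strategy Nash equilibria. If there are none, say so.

(Light, None): Brand 1 can switch to Moderate (-6 → 0). Not NE.
(Light, Light): Brand 1 can switch to Moderate (-7 → 9). Not NE.
(Light, Moderate): Brand 1 can switch to Moderate (-4 → 5). Not NE.
(Moderate, None): Brand 1 gets 0, best alternative -6; Brand 2 gets 9, best alternative 1. No profitable deviation — NE.
(Moderate, Light): Brand 2 can switch to None (-4 → 9). Not NE.
(Moderate, Moderate): Brand 2 can switch to None (1 → 9). Not NE.

The unique pure-strategy Nash equilibrium is (Moderate, None).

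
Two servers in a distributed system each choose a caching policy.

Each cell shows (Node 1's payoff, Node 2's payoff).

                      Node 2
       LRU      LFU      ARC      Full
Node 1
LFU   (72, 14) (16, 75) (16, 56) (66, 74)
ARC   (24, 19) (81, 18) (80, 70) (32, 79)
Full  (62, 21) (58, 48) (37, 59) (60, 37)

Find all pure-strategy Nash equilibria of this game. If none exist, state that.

none

Node 1 against LRU: payoffs 72, 24, 62 → best response LFU.
Node 1 against LFU: payoffs 16, 81, 58 → best response ARC.
Node 1 against ARC: payoffs 16, 80, 37 → best response ARC.
Node 1 against Full: payoffs 66, 32, 60 → best response LFU.
Node 2 against LFU: payoffs 14, 75, 56, 74 → best response LFU.
Node 2 against ARC: payoffs 19, 18, 70, 79 → best response Full.
Node 2 against Full: payoffs 21, 48, 59, 37 → best response ARC.
No profile is a mutual best response for all players.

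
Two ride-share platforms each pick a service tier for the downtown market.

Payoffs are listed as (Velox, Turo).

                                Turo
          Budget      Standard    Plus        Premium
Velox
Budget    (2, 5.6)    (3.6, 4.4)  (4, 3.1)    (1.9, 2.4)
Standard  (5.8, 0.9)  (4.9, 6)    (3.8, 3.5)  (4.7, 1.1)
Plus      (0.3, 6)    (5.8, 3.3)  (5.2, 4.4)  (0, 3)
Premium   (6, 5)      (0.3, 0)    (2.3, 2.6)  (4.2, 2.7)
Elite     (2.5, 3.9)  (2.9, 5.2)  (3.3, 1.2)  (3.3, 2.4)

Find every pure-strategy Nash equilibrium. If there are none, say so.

(Premium, Budget)

Velox against Budget: payoffs 2, 5.8, 0.3, 6, 2.5 → best response Premium.
Velox against Standard: payoffs 3.6, 4.9, 5.8, 0.3, 2.9 → best response Plus.
Velox against Plus: payoffs 4, 3.8, 5.2, 2.3, 3.3 → best response Plus.
Velox against Premium: payoffs 1.9, 4.7, 0, 4.2, 3.3 → best response Standard.
Turo against Budget: payoffs 5.6, 4.4, 3.1, 2.4 → best response Budget.
Turo against Standard: payoffs 0.9, 6, 3.5, 1.1 → best response Standard.
Turo against Plus: payoffs 6, 3.3, 4.4, 3 → best response Budget.
Turo against Premium: payoffs 5, 0, 2.6, 2.7 → best response Budget.
Turo against Elite: payoffs 3.9, 5.2, 1.2, 2.4 → best response Standard.
Mutual best responses: (Premium, Budget).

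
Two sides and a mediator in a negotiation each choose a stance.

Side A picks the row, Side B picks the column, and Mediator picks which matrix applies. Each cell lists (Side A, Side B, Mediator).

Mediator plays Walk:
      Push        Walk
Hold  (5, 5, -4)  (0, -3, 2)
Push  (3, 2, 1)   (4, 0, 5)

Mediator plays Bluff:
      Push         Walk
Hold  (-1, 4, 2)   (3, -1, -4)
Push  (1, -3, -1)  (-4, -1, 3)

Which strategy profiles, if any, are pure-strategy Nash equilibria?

Side A against (Push, Walk): payoffs 5, 3 → best response Hold.
Side A against (Push, Bluff): payoffs -1, 1 → best response Push.
Side A against (Walk, Walk): payoffs 0, 4 → best response Push.
Side A against (Walk, Bluff): payoffs 3, -4 → best response Hold.
Side B against (Hold, Walk): payoffs 5, -3 → best response Push.
Side B against (Hold, Bluff): payoffs 4, -1 → best response Push.
Side B against (Push, Walk): payoffs 2, 0 → best response Push.
Side B against (Push, Bluff): payoffs -3, -1 → best response Walk.
Mediator against (Hold, Push): payoffs -4, 2 → best response Bluff.
Mediator against (Hold, Walk): payoffs 2, -4 → best response Walk.
Mediator against (Push, Push): payoffs 1, -1 → best response Walk.
Mediator against (Push, Walk): payoffs 5, 3 → best response Walk.
No profile is a mutual best response for all players.

none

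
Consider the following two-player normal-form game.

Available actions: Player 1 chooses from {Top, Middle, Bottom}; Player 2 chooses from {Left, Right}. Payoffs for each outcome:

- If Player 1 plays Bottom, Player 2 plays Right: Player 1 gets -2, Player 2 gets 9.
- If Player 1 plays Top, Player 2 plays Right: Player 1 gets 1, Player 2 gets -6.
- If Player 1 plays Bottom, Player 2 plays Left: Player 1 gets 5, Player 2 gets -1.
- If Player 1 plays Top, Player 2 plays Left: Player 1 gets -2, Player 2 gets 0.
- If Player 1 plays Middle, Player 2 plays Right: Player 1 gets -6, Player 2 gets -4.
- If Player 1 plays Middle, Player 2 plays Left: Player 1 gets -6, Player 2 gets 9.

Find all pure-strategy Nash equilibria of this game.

This game has no pure Nash equilibrium.

Check each profile: it is a Nash equilibrium iff no player can strictly gain by switching unilaterally.
(Top, Left): Player 1 can switch to Bottom (-2 → 5). Not NE.
(Top, Right): Player 2 can switch to Left (-6 → 0). Not NE.
(Middle, Left): Player 1 can switch to Top (-6 → -2). Not NE.
(Middle, Right): Player 1 can switch to Top (-6 → 1). Not NE.
(Bottom, Left): Player 2 can switch to Right (-1 → 9). Not NE.
(Bottom, Right): Player 1 can switch to Top (-2 → 1). Not NE.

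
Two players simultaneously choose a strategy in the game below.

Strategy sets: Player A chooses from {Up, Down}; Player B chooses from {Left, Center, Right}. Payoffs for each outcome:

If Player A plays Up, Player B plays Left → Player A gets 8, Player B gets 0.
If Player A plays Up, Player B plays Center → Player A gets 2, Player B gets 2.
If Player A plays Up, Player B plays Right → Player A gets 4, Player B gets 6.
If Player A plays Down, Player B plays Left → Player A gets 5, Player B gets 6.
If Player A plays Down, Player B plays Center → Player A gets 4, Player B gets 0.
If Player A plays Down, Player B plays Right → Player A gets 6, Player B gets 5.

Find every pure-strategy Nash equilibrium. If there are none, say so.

Player A against Left: payoffs 8, 5 → best response Up.
Player A against Center: payoffs 2, 4 → best response Down.
Player A against Right: payoffs 4, 6 → best response Down.
Player B against Up: payoffs 0, 2, 6 → best response Right.
Player B against Down: payoffs 6, 0, 5 → best response Left.
No profile is a mutual best response for all players.

none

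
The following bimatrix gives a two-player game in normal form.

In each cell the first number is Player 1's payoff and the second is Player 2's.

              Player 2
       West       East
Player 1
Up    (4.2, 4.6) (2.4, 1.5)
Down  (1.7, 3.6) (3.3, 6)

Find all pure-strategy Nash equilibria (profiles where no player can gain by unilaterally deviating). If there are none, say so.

For each player, find the best response to each opponent profile; mutual best responses are the pure NE.
Player 1 against West: payoffs 4.2, 1.7 → best response Up.
Player 1 against East: payoffs 2.4, 3.3 → best response Down.
Player 2 against Up: payoffs 4.6, 1.5 → best response West.
Player 2 against Down: payoffs 3.6, 6 → best response East.
Mutual best responses: (Up, West); (Down, East).

The pure Nash equilibria are (Up, West), (Down, East).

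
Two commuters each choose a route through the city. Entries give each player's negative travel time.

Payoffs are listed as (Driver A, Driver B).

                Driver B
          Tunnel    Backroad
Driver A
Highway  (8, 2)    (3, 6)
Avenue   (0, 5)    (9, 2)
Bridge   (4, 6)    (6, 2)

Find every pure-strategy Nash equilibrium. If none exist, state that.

(Highway, Tunnel): Driver B can switch to Backroad (2 → 6). Not NE.
(Highway, Backroad): Driver A can switch to Avenue (3 → 9). Not NE.
(Avenue, Tunnel): Driver A can switch to Highway (0 → 8). Not NE.
(Avenue, Backroad): Driver B can switch to Tunnel (2 → 5). Not NE.
(Bridge, Tunnel): Driver A can switch to Highway (4 → 8). Not NE.
(Bridge, Backroad): Driver A can switch to Avenue (6 → 9). Not NE.

none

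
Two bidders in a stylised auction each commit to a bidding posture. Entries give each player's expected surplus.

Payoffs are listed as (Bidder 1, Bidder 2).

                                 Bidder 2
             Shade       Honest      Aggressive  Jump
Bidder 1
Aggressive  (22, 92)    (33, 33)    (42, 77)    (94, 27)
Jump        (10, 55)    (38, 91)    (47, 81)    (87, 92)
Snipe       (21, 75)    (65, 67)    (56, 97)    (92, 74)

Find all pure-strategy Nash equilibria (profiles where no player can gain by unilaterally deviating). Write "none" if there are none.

(Aggressive, Shade) and (Snipe, Aggressive)

Bidder 1 against Shade: payoffs 22, 10, 21 → best response Aggressive.
Bidder 1 against Honest: payoffs 33, 38, 65 → best response Snipe.
Bidder 1 against Aggressive: payoffs 42, 47, 56 → best response Snipe.
Bidder 1 against Jump: payoffs 94, 87, 92 → best response Aggressive.
Bidder 2 against Aggressive: payoffs 92, 33, 77, 27 → best response Shade.
Bidder 2 against Jump: payoffs 55, 91, 81, 92 → best response Jump.
Bidder 2 against Snipe: payoffs 75, 67, 97, 74 → best response Aggressive.
Mutual best responses: (Aggressive, Shade); (Snipe, Aggressive).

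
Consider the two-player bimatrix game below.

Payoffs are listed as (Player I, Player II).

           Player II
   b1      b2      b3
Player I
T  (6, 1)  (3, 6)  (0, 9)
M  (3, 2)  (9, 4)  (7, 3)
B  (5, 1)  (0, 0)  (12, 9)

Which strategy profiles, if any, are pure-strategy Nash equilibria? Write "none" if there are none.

Player I against b1: payoffs 6, 3, 5 → best response T.
Player I against b2: payoffs 3, 9, 0 → best response M.
Player I against b3: payoffs 0, 7, 12 → best response B.
Player II against T: payoffs 1, 6, 9 → best response b3.
Player II against M: payoffs 2, 4, 3 → best response b2.
Player II against B: payoffs 1, 0, 9 → best response b3.
Mutual best responses: (M, b2); (B, b3).

The pure Nash equilibria are (M, b2), (B, b3).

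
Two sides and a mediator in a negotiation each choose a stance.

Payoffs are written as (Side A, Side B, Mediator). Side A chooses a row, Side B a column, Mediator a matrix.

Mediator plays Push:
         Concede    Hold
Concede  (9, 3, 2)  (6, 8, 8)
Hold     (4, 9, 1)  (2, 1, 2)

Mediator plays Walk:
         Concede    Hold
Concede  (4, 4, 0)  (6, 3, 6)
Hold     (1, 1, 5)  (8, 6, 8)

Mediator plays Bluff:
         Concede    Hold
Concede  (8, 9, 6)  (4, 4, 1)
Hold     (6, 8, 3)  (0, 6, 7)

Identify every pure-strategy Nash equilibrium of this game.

Mark each player's best response to every combination of opponents' strategies; a profile where every player is best-responding is a pure Nash equilibrium.
Side A against (Concede, Push): payoffs 9, 4 → best response Concede.
Side A against (Concede, Walk): payoffs 4, 1 → best response Concede.
Side A against (Concede, Bluff): payoffs 8, 6 → best response Concede.
Side A against (Hold, Push): payoffs 6, 2 → best response Concede.
Side A against (Hold, Walk): payoffs 6, 8 → best response Hold.
Side A against (Hold, Bluff): payoffs 4, 0 → best response Concede.
Side B against (Concede, Push): payoffs 3, 8 → best response Hold.
Side B against (Concede, Walk): payoffs 4, 3 → best response Concede.
Side B against (Concede, Bluff): payoffs 9, 4 → best response Concede.
Side B against (Hold, Push): payoffs 9, 1 → best response Concede.
Side B against (Hold, Walk): payoffs 1, 6 → best response Hold.
Side B against (Hold, Bluff): payoffs 8, 6 → best response Concede.
Mediator against (Concede, Concede): payoffs 2, 0, 6 → best response Bluff.
Mediator against (Concede, Hold): payoffs 8, 6, 1 → best response Push.
Mediator against (Hold, Concede): payoffs 1, 5, 3 → best response Walk.
Mediator against (Hold, Hold): payoffs 2, 8, 7 → best response Walk.
Mutual best responses: (Concede, Concede, Bluff); (Concede, Hold, Push); (Hold, Hold, Walk).

The pure Nash equilibria are (Concede, Concede, Bluff); (Concede, Hold, Push); (Hold, Hold, Walk).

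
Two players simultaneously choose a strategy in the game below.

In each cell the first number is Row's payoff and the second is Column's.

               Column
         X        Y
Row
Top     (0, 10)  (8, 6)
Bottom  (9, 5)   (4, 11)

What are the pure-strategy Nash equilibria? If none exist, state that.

none

Row against X: payoffs 0, 9 → best response Bottom.
Row against Y: payoffs 8, 4 → best response Top.
Column against Top: payoffs 10, 6 → best response X.
Column against Bottom: payoffs 5, 11 → best response Y.
No profile is a mutual best response for all players.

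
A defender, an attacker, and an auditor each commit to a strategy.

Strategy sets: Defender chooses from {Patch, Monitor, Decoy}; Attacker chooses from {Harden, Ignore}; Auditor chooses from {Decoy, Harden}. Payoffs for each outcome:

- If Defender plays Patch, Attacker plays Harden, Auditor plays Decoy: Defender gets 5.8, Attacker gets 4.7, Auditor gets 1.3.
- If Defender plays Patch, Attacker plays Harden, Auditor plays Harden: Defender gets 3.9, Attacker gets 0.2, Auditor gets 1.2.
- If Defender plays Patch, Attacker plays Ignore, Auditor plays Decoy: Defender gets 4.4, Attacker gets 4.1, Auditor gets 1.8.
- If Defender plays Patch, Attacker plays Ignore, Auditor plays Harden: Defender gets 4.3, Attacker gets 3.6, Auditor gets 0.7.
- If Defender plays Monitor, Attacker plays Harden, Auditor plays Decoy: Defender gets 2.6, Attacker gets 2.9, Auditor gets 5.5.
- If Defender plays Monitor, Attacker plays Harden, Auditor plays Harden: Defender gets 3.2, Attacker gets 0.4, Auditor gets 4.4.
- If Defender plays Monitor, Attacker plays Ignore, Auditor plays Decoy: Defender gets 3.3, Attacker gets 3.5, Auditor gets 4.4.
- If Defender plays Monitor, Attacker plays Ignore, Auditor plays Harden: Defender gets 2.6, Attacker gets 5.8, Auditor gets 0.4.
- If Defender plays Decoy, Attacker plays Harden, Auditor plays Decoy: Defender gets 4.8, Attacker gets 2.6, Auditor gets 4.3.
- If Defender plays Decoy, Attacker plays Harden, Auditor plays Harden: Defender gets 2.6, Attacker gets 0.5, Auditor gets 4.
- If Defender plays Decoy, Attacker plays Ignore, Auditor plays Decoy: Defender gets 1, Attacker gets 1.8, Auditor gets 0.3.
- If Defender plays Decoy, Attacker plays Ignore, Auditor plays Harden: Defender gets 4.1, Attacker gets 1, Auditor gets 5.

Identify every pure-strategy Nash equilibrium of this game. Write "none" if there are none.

Pure NE: (Patch, Harden, Decoy)

Defender against (Harden, Decoy): payoffs 5.8, 2.6, 4.8 → best response Patch.
Defender against (Harden, Harden): payoffs 3.9, 3.2, 2.6 → best response Patch.
Defender against (Ignore, Decoy): payoffs 4.4, 3.3, 1 → best response Patch.
Defender against (Ignore, Harden): payoffs 4.3, 2.6, 4.1 → best response Patch.
Attacker against (Patch, Decoy): payoffs 4.7, 4.1 → best response Harden.
Attacker against (Patch, Harden): payoffs 0.2, 3.6 → best response Ignore.
Attacker against (Monitor, Decoy): payoffs 2.9, 3.5 → best response Ignore.
Attacker against (Monitor, Harden): payoffs 0.4, 5.8 → best response Ignore.
Attacker against (Decoy, Decoy): payoffs 2.6, 1.8 → best response Harden.
Attacker against (Decoy, Harden): payoffs 0.5, 1 → best response Ignore.
Auditor against (Patch, Harden): payoffs 1.3, 1.2 → best response Decoy.
Auditor against (Patch, Ignore): payoffs 1.8, 0.7 → best response Decoy.
Auditor against (Monitor, Harden): payoffs 5.5, 4.4 → best response Decoy.
Auditor against (Monitor, Ignore): payoffs 4.4, 0.4 → best response Decoy.
Auditor against (Decoy, Harden): payoffs 4.3, 4 → best response Decoy.
Auditor against (Decoy, Ignore): payoffs 0.3, 5 → best response Harden.
Mutual best responses: (Patch, Harden, Decoy).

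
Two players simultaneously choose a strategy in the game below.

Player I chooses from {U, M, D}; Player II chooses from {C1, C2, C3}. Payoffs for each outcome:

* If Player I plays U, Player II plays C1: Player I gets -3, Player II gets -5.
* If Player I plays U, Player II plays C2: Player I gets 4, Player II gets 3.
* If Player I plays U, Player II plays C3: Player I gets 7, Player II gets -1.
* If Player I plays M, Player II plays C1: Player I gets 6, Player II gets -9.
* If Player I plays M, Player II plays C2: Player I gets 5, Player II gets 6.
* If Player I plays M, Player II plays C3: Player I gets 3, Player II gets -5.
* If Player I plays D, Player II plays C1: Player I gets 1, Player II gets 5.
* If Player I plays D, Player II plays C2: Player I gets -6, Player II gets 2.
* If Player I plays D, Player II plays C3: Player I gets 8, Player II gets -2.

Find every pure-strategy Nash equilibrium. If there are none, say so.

(U, C1): Player I can switch to M (-3 → 6). Not NE.
(U, C2): Player I can switch to M (4 → 5). Not NE.
(U, C3): Player I can switch to D (7 → 8). Not NE.
(M, C1): Player II can switch to C2 (-9 → 6). Not NE.
(M, C2): Player I gets 5, best alternative 4; Player II gets 6, best alternative -5. No profitable deviation — NE.
(M, C3): Player I can switch to U (3 → 7). Not NE.
(D, C1): Player I can switch to M (1 → 6). Not NE.
(D, C2): Player I can switch to U (-6 → 4). Not NE.
(D, C3): Player II can switch to C1 (-2 → 5). Not NE.

Pure NE: (M, C2)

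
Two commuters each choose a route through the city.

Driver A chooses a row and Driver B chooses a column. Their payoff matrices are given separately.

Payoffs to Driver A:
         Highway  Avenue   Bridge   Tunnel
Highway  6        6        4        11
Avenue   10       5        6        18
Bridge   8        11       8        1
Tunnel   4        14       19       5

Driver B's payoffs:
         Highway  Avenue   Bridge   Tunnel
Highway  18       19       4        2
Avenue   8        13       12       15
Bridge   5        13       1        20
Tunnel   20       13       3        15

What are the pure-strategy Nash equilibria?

For each player, find the best response to each opponent profile; mutual best responses are the pure NE.
Driver A against Highway: payoffs 6, 10, 8, 4 → best response Avenue.
Driver A against Avenue: payoffs 6, 5, 11, 14 → best response Tunnel.
Driver A against Bridge: payoffs 4, 6, 8, 19 → best response Tunnel.
Driver A against Tunnel: payoffs 11, 18, 1, 5 → best response Avenue.
Driver B against Highway: payoffs 18, 19, 4, 2 → best response Avenue.
Driver B against Avenue: payoffs 8, 13, 12, 15 → best response Tunnel.
Driver B against Bridge: payoffs 5, 13, 1, 20 → best response Tunnel.
Driver B against Tunnel: payoffs 20, 13, 3, 15 → best response Highway.
Mutual best responses: (Avenue, Tunnel).

Pure NE: (Avenue, Tunnel)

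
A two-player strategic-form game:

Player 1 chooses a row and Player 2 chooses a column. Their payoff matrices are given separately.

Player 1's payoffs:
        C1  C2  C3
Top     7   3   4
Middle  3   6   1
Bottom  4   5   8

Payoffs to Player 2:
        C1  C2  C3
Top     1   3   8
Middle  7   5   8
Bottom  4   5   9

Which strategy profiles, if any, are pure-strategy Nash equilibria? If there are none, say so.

Player 1 against C1: payoffs 7, 3, 4 → best response Top.
Player 1 against C2: payoffs 3, 6, 5 → best response Middle.
Player 1 against C3: payoffs 4, 1, 8 → best response Bottom.
Player 2 against Top: payoffs 1, 3, 8 → best response C3.
Player 2 against Middle: payoffs 7, 5, 8 → best response C3.
Player 2 against Bottom: payoffs 4, 5, 9 → best response C3.
Mutual best responses: (Bottom, C3).

(Bottom, C3)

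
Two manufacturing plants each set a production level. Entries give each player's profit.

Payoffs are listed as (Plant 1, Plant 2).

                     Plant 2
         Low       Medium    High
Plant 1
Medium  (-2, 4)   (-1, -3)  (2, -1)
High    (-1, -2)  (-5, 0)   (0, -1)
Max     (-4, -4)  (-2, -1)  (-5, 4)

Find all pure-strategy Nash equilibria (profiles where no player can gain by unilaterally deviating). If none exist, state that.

There is no pure-strategy Nash equilibrium.

For each player, find the best response to each opponent profile; mutual best responses are the pure NE.
Plant 1 against Low: payoffs -2, -1, -4 → best response High.
Plant 1 against Medium: payoffs -1, -5, -2 → best response Medium.
Plant 1 against High: payoffs 2, 0, -5 → best response Medium.
Plant 2 against Medium: payoffs 4, -3, -1 → best response Low.
Plant 2 against High: payoffs -2, 0, -1 → best response Medium.
Plant 2 against Max: payoffs -4, -1, 4 → best response High.
No profile is a mutual best response for all players.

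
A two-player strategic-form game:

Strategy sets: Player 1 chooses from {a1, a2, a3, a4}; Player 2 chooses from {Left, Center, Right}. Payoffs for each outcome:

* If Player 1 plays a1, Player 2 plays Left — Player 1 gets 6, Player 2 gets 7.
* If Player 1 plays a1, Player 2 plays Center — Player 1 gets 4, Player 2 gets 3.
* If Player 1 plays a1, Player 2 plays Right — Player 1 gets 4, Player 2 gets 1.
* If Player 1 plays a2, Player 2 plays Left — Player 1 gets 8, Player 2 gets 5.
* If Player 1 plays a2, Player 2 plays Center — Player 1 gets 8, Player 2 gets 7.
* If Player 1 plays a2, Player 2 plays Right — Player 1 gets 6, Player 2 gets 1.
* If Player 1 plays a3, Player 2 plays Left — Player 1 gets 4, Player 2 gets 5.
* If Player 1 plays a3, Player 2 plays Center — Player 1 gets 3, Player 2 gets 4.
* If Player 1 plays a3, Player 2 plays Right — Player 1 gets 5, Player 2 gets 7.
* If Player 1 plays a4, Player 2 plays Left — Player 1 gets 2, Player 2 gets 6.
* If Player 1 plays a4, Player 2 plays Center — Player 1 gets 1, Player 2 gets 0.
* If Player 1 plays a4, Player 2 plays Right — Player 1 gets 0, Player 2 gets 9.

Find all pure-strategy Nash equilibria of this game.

(a1, Left): Player 1 can switch to a2 (6 → 8). Not NE.
(a1, Center): Player 1 can switch to a2 (4 → 8). Not NE.
(a1, Right): Player 1 can switch to a2 (4 → 6). Not NE.
(a2, Left): Player 2 can switch to Center (5 → 7). Not NE.
(a2, Center): Player 1 gets 8, best alternative 4; Player 2 gets 7, best alternative 5. No profitable deviation — NE.
(a2, Right): Player 2 can switch to Left (1 → 5). Not NE.
(a3, Left): Player 1 can switch to a1 (4 → 6). Not NE.
(a3, Center): Player 1 can switch to a1 (3 → 4). Not NE.
(a3, Right): Player 1 can switch to a2 (5 → 6). Not NE.
(a4, Left): Player 1 can switch to a1 (2 → 6). Not NE.
(a4, Center): Player 1 can switch to a1 (1 → 4). Not NE.
(a4, Right): Player 1 can switch to a1 (0 → 4). Not NE.

Pure NE: (a2, Center)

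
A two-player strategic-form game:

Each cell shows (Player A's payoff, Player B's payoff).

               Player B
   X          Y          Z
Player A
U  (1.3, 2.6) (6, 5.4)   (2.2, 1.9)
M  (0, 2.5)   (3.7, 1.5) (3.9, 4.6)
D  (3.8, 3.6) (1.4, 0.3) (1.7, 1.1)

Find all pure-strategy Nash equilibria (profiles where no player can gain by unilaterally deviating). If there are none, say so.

(U, X): Player A can switch to D (1.3 → 3.8). Not NE.
(U, Y): Player A gets 6, best alternative 3.7; Player B gets 5.4, best alternative 2.6. No profitable deviation — NE.
(U, Z): Player A can switch to M (2.2 → 3.9). Not NE.
(M, X): Player A can switch to U (0 → 1.3). Not NE.
(M, Y): Player A can switch to U (3.7 → 6). Not NE.
(M, Z): Player A gets 3.9, best alternative 2.2; Player B gets 4.6, best alternative 2.5. No profitable deviation — NE.
(D, X): Player A gets 3.8, best alternative 1.3; Player B gets 3.6, best alternative 1.1. No profitable deviation — NE.
(D, Y): Player A can switch to U (1.4 → 6). Not NE.
(D, Z): Player A can switch to U (1.7 → 2.2). Not NE.

Pure-strategy Nash equilibria: (U, Y), (M, Z), (D, X)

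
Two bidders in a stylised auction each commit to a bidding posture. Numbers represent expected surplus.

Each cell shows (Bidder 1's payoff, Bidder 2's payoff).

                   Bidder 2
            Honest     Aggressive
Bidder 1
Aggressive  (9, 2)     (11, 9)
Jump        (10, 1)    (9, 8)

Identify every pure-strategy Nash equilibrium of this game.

(Aggressive, Honest): Bidder 1 can switch to Jump (9 → 10). Not NE.
(Aggressive, Aggressive): Bidder 1 gets 11, best alternative 9; Bidder 2 gets 9, best alternative 2. No profitable deviation — NE.
(Jump, Honest): Bidder 2 can switch to Aggressive (1 → 8). Not NE.
(Jump, Aggressive): Bidder 1 can switch to Aggressive (9 → 11). Not NE.

(Aggressive, Aggressive)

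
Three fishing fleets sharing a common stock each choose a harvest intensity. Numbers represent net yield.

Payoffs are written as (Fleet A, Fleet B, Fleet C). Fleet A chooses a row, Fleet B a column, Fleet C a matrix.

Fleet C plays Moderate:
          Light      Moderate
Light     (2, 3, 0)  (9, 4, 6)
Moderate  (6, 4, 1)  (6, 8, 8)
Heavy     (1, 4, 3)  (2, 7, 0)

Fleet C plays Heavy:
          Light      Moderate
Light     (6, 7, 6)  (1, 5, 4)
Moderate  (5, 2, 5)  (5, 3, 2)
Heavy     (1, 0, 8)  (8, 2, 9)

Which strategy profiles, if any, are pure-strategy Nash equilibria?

Pure-strategy Nash equilibria: (Light, Light, Heavy) and (Light, Moderate, Moderate) and (Heavy, Moderate, Heavy)

(Light, Light, Moderate): Fleet A can switch to Moderate (2 → 6). Not NE.
(Light, Light, Heavy): Fleet A gets 6, best alternative 5; Fleet B gets 7, best alternative 5; Fleet C gets 6, best alternative 0. No profitable deviation — NE.
(Light, Moderate, Moderate): Fleet A gets 9, best alternative 6; Fleet B gets 4, best alternative 3; Fleet C gets 6, best alternative 4. No profitable deviation — NE.
(Light, Moderate, Heavy): Fleet A can switch to Moderate (1 → 5). Not NE.
(Moderate, Light, Moderate): Fleet B can switch to Moderate (4 → 8). Not NE.
(Moderate, Light, Heavy): Fleet A can switch to Light (5 → 6). Not NE.
(Moderate, Moderate, Moderate): Fleet A can switch to Light (6 → 9). Not NE.
(Moderate, Moderate, Heavy): Fleet A can switch to Heavy (5 → 8). Not NE.
(Heavy, Moderate, Heavy): Fleet A gets 8, best alternative 5; Fleet B gets 2, best alternative 0; Fleet C gets 9, best alternative 0. No profitable deviation — NE.
(The remaining 3 profiles each have a profitable deviation by the same check.)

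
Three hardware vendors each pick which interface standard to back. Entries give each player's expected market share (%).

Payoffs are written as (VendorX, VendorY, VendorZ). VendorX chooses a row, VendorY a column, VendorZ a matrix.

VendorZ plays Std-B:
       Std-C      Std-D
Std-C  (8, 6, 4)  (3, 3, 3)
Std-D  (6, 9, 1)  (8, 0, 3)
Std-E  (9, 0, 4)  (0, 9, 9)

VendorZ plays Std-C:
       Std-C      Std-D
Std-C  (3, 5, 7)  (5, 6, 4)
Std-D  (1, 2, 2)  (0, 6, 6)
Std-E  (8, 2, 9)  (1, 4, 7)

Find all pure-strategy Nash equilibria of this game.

Pure NE: (Std-C, Std-D, Std-C)

Check each profile: it is a Nash equilibrium iff no player can strictly gain by switching unilaterally.
(Std-C, Std-C, Std-B): VendorX can switch to Std-E (8 → 9). Not NE.
(Std-C, Std-C, Std-C): VendorX can switch to Std-E (3 → 8). Not NE.
(Std-C, Std-D, Std-B): VendorX can switch to Std-D (3 → 8). Not NE.
(Std-C, Std-D, Std-C): VendorX gets 5, best alternative 1; VendorY gets 6, best alternative 5; VendorZ gets 4, best alternative 3. No profitable deviation — NE.
(Std-D, Std-C, Std-B): VendorX can switch to Std-C (6 → 8). Not NE.
(Std-D, Std-C, Std-C): VendorX can switch to Std-C (1 → 3). Not NE.
(Std-D, Std-D, Std-B): VendorY can switch to Std-C (0 → 9). Not NE.
(Std-D, Std-D, Std-C): VendorX can switch to Std-C (0 → 5). Not NE.
(Std-E, Std-C, Std-B): VendorY can switch to Std-D (0 → 9). Not NE.
(Std-E, Std-C, Std-C): VendorY can switch to Std-D (2 → 4). Not NE.
(Std-E, Std-D, Std-B): VendorX can switch to Std-C (0 → 3). Not NE.
(The remaining 1 profile has a profitable deviation by the same check.)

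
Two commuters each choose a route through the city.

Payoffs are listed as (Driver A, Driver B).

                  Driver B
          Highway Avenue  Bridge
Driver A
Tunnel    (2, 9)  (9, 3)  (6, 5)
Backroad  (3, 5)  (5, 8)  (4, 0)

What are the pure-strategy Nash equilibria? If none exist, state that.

No pure-strategy Nash equilibrium.

For each player, find the best response to each opponent profile; mutual best responses are the pure NE.
Driver A against Highway: payoffs 2, 3 → best response Backroad.
Driver A against Avenue: payoffs 9, 5 → best response Tunnel.
Driver A against Bridge: payoffs 6, 4 → best response Tunnel.
Driver B against Tunnel: payoffs 9, 3, 5 → best response Highway.
Driver B against Backroad: payoffs 5, 8, 0 → best response Avenue.
No profile is a mutual best response for all players.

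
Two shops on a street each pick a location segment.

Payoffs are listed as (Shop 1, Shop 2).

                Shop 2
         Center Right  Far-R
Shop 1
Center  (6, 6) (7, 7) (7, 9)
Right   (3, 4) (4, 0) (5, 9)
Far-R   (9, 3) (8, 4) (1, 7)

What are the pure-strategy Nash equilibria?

For each player, find the best response to each opponent profile; mutual best responses are the pure NE.
Shop 1 against Center: payoffs 6, 3, 9 → best response Far-R.
Shop 1 against Right: payoffs 7, 4, 8 → best response Far-R.
Shop 1 against Far-R: payoffs 7, 5, 1 → best response Center.
Shop 2 against Center: payoffs 6, 7, 9 → best response Far-R.
Shop 2 against Right: payoffs 4, 0, 9 → best response Far-R.
Shop 2 against Far-R: payoffs 3, 4, 7 → best response Far-R.
Mutual best responses: (Center, Far-R).

The unique pure-strategy Nash equilibrium is (Center, Far-R).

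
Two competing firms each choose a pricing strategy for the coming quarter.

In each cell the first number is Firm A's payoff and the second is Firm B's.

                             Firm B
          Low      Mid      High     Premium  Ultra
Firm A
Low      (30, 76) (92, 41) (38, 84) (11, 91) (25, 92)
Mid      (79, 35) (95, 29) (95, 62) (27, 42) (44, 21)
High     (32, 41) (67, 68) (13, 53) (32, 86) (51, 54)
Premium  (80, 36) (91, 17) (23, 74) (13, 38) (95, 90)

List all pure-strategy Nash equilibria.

(Low, Low): Firm A can switch to Mid (30 → 79). Not NE.
(Low, Mid): Firm A can switch to Mid (92 → 95). Not NE.
(Low, High): Firm A can switch to Mid (38 → 95). Not NE.
(Low, Premium): Firm A can switch to Mid (11 → 27). Not NE.
(Low, Ultra): Firm A can switch to Mid (25 → 44). Not NE.
(Mid, Low): Firm A can switch to Premium (79 → 80). Not NE.
(Mid, Mid): Firm B can switch to Low (29 → 35). Not NE.
(Mid, High): Firm A gets 95, best alternative 38; Firm B gets 62, best alternative 42. No profitable deviation — NE.
(Mid, Premium): Firm A can switch to High (27 → 32). Not NE.
(Mid, Ultra): Firm A can switch to High (44 → 51). Not NE.
(High, Low): Firm A can switch to Mid (32 → 79). Not NE.
(High, Mid): Firm A can switch to Low (67 → 92). Not NE.
(High, High): Firm A can switch to Low (13 → 38). Not NE.
(High, Premium): Firm A gets 32, best alternative 27; Firm B gets 86, best alternative 68. No profitable deviation — NE.
(Premium, Ultra): Firm A gets 95, best alternative 51; Firm B gets 90, best alternative 74. No profitable deviation — NE.
(The remaining 5 profiles each have a profitable deviation by the same check.)

(Mid, High); (High, Premium); (Premium, Ultra)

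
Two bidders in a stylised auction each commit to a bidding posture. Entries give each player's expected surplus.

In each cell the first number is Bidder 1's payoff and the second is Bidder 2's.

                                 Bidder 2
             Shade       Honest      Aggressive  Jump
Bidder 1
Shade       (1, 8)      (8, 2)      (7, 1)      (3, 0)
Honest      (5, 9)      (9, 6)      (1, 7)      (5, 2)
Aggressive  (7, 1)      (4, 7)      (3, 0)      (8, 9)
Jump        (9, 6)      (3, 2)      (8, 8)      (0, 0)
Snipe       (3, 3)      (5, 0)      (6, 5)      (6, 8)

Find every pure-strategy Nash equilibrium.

Bidder 1 against Shade: payoffs 1, 5, 7, 9, 3 → best response Jump.
Bidder 1 against Honest: payoffs 8, 9, 4, 3, 5 → best response Honest.
Bidder 1 against Aggressive: payoffs 7, 1, 3, 8, 6 → best response Jump.
Bidder 1 against Jump: payoffs 3, 5, 8, 0, 6 → best response Aggressive.
Bidder 2 against Shade: payoffs 8, 2, 1, 0 → best response Shade.
Bidder 2 against Honest: payoffs 9, 6, 7, 2 → best response Shade.
Bidder 2 against Aggressive: payoffs 1, 7, 0, 9 → best response Jump.
Bidder 2 against Jump: payoffs 6, 2, 8, 0 → best response Aggressive.
Bidder 2 against Snipe: payoffs 3, 0, 5, 8 → best response Jump.
Mutual best responses: (Aggressive, Jump); (Jump, Aggressive).

(Aggressive, Jump) and (Jump, Aggressive)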